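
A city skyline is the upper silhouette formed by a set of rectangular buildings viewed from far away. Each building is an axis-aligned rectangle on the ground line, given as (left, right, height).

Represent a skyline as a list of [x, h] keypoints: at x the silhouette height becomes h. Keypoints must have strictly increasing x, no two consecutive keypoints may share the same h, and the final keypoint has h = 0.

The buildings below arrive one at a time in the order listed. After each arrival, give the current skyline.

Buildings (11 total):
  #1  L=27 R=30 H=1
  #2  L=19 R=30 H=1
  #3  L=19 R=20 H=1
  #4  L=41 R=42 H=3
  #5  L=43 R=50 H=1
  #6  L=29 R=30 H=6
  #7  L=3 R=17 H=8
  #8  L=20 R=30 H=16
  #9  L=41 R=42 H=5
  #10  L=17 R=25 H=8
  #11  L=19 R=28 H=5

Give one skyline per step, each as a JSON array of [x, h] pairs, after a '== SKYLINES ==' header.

== SKYLINES ==
[[27,1],[30,0]]
[[19,1],[30,0]]
[[19,1],[30,0]]
[[19,1],[30,0],[41,3],[42,0]]
[[19,1],[30,0],[41,3],[42,0],[43,1],[50,0]]
[[19,1],[29,6],[30,0],[41,3],[42,0],[43,1],[50,0]]
[[3,8],[17,0],[19,1],[29,6],[30,0],[41,3],[42,0],[43,1],[50,0]]
[[3,8],[17,0],[19,1],[20,16],[30,0],[41,3],[42,0],[43,1],[50,0]]
[[3,8],[17,0],[19,1],[20,16],[30,0],[41,5],[42,0],[43,1],[50,0]]
[[3,8],[20,16],[30,0],[41,5],[42,0],[43,1],[50,0]]
[[3,8],[20,16],[30,0],[41,5],[42,0],[43,1],[50,0]]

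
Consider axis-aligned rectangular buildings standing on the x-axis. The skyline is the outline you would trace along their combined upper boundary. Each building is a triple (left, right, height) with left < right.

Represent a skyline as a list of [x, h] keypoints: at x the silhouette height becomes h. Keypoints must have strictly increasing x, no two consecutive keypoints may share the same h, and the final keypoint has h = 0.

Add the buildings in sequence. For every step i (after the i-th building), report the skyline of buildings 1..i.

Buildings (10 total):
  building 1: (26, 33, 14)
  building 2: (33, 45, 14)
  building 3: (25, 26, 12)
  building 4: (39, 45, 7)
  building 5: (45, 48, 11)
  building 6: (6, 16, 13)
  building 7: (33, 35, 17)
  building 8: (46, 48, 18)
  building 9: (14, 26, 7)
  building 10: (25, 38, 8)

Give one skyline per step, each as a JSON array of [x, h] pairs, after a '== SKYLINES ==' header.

== SKYLINES ==
[[26,14],[33,0]]
[[26,14],[45,0]]
[[25,12],[26,14],[45,0]]
[[25,12],[26,14],[45,0]]
[[25,12],[26,14],[45,11],[48,0]]
[[6,13],[16,0],[25,12],[26,14],[45,11],[48,0]]
[[6,13],[16,0],[25,12],[26,14],[33,17],[35,14],[45,11],[48,0]]
[[6,13],[16,0],[25,12],[26,14],[33,17],[35,14],[45,11],[46,18],[48,0]]
[[6,13],[16,7],[25,12],[26,14],[33,17],[35,14],[45,11],[46,18],[48,0]]
[[6,13],[16,7],[25,12],[26,14],[33,17],[35,14],[45,11],[46,18],[48,0]]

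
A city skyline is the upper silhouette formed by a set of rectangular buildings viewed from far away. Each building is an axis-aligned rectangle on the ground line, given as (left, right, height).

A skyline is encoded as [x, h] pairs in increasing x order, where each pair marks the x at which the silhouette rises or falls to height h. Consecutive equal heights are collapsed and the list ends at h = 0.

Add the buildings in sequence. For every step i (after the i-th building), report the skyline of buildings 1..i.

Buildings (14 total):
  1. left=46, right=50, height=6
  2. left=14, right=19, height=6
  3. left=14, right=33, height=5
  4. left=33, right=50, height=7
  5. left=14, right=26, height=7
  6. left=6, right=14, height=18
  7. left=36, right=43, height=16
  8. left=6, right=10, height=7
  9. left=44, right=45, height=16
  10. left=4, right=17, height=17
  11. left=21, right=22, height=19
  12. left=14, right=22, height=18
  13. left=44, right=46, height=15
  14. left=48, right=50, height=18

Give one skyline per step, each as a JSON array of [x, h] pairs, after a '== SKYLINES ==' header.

== SKYLINES ==
[[46,6],[50,0]]
[[14,6],[19,0],[46,6],[50,0]]
[[14,6],[19,5],[33,0],[46,6],[50,0]]
[[14,6],[19,5],[33,7],[50,0]]
[[14,7],[26,5],[33,7],[50,0]]
[[6,18],[14,7],[26,5],[33,7],[50,0]]
[[6,18],[14,7],[26,5],[33,7],[36,16],[43,7],[50,0]]
[[6,18],[14,7],[26,5],[33,7],[36,16],[43,7],[50,0]]
[[6,18],[14,7],[26,5],[33,7],[36,16],[43,7],[44,16],[45,7],[50,0]]
[[4,17],[6,18],[14,17],[17,7],[26,5],[33,7],[36,16],[43,7],[44,16],[45,7],[50,0]]
[[4,17],[6,18],[14,17],[17,7],[21,19],[22,7],[26,5],[33,7],[36,16],[43,7],[44,16],[45,7],[50,0]]
[[4,17],[6,18],[21,19],[22,7],[26,5],[33,7],[36,16],[43,7],[44,16],[45,7],[50,0]]
[[4,17],[6,18],[21,19],[22,7],[26,5],[33,7],[36,16],[43,7],[44,16],[45,15],[46,7],[50,0]]
[[4,17],[6,18],[21,19],[22,7],[26,5],[33,7],[36,16],[43,7],[44,16],[45,15],[46,7],[48,18],[50,0]]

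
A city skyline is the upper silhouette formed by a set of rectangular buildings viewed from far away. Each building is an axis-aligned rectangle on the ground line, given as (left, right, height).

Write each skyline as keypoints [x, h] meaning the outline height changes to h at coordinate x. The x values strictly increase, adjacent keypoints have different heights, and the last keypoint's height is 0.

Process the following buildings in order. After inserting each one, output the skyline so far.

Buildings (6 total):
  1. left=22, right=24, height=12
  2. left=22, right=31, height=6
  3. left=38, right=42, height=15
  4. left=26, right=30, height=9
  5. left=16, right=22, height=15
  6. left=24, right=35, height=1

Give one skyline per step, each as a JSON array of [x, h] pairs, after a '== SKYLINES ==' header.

== SKYLINES ==
[[22,12],[24,0]]
[[22,12],[24,6],[31,0]]
[[22,12],[24,6],[31,0],[38,15],[42,0]]
[[22,12],[24,6],[26,9],[30,6],[31,0],[38,15],[42,0]]
[[16,15],[22,12],[24,6],[26,9],[30,6],[31,0],[38,15],[42,0]]
[[16,15],[22,12],[24,6],[26,9],[30,6],[31,1],[35,0],[38,15],[42,0]]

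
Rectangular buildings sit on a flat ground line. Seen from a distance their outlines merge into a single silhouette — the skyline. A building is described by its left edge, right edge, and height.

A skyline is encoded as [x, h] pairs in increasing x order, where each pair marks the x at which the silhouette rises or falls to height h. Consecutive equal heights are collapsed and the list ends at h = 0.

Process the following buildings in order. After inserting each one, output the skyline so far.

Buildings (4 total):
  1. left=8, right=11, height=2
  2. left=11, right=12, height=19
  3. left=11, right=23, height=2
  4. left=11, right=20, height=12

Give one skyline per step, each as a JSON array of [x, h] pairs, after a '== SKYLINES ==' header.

== SKYLINES ==
[[8,2],[11,0]]
[[8,2],[11,19],[12,0]]
[[8,2],[11,19],[12,2],[23,0]]
[[8,2],[11,19],[12,12],[20,2],[23,0]]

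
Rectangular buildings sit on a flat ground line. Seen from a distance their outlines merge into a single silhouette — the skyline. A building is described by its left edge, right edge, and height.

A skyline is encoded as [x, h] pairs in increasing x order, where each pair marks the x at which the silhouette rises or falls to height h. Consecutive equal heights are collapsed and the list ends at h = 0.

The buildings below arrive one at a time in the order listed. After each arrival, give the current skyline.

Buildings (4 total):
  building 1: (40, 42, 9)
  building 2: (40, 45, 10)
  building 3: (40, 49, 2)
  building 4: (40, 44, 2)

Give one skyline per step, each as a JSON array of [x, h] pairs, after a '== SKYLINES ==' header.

== SKYLINES ==
[[40,9],[42,0]]
[[40,10],[45,0]]
[[40,10],[45,2],[49,0]]
[[40,10],[45,2],[49,0]]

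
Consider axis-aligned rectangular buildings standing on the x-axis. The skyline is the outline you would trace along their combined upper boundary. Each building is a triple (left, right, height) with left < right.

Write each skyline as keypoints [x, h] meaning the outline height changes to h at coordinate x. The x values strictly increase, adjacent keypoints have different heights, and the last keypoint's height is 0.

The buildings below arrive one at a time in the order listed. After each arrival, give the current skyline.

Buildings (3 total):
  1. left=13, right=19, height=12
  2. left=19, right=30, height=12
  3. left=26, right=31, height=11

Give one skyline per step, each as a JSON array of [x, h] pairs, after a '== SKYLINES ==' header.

== SKYLINES ==
[[13,12],[19,0]]
[[13,12],[30,0]]
[[13,12],[30,11],[31,0]]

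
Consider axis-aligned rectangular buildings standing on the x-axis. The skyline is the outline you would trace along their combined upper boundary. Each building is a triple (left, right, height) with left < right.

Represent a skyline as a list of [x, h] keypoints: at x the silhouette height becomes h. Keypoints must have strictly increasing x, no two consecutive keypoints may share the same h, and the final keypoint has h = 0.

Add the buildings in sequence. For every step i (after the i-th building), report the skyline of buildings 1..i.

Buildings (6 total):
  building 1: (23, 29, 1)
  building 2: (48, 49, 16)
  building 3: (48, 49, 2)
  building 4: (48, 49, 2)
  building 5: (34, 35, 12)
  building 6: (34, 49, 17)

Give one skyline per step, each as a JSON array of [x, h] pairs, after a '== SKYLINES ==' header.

== SKYLINES ==
[[23,1],[29,0]]
[[23,1],[29,0],[48,16],[49,0]]
[[23,1],[29,0],[48,16],[49,0]]
[[23,1],[29,0],[48,16],[49,0]]
[[23,1],[29,0],[34,12],[35,0],[48,16],[49,0]]
[[23,1],[29,0],[34,17],[49,0]]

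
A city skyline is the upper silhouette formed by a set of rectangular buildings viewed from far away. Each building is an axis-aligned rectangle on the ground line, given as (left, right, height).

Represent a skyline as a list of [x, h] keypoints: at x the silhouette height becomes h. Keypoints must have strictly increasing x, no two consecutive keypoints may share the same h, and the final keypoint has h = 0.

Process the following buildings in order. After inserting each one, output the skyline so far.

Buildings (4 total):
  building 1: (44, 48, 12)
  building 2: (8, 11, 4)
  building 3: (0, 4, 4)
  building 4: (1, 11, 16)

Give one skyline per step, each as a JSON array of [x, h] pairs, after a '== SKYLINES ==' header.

== SKYLINES ==
[[44,12],[48,0]]
[[8,4],[11,0],[44,12],[48,0]]
[[0,4],[4,0],[8,4],[11,0],[44,12],[48,0]]
[[0,4],[1,16],[11,0],[44,12],[48,0]]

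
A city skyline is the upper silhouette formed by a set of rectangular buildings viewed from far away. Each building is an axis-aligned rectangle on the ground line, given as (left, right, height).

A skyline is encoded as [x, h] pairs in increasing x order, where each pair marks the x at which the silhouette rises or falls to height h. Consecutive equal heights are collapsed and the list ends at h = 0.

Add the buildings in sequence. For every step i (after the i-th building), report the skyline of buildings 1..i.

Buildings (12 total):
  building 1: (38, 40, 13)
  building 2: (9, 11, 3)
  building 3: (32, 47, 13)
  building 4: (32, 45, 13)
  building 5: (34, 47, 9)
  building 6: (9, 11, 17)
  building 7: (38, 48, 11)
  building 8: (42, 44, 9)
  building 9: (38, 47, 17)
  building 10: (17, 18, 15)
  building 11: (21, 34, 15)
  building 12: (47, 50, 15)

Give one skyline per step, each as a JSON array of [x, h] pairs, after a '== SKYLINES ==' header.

== SKYLINES ==
[[38,13],[40,0]]
[[9,3],[11,0],[38,13],[40,0]]
[[9,3],[11,0],[32,13],[47,0]]
[[9,3],[11,0],[32,13],[47,0]]
[[9,3],[11,0],[32,13],[47,0]]
[[9,17],[11,0],[32,13],[47,0]]
[[9,17],[11,0],[32,13],[47,11],[48,0]]
[[9,17],[11,0],[32,13],[47,11],[48,0]]
[[9,17],[11,0],[32,13],[38,17],[47,11],[48,0]]
[[9,17],[11,0],[17,15],[18,0],[32,13],[38,17],[47,11],[48,0]]
[[9,17],[11,0],[17,15],[18,0],[21,15],[34,13],[38,17],[47,11],[48,0]]
[[9,17],[11,0],[17,15],[18,0],[21,15],[34,13],[38,17],[47,15],[50,0]]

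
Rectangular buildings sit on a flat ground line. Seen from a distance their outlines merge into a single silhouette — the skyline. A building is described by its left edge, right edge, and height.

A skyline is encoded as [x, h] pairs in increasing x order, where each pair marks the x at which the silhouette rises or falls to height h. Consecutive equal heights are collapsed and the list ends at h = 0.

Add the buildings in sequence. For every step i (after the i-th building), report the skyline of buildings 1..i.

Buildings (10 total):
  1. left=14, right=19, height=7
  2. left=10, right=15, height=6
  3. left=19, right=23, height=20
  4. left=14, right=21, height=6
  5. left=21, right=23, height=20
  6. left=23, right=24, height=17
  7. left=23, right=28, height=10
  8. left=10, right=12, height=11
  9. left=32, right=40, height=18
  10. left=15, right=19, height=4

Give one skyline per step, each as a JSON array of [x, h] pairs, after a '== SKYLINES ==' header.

== SKYLINES ==
[[14,7],[19,0]]
[[10,6],[14,7],[19,0]]
[[10,6],[14,7],[19,20],[23,0]]
[[10,6],[14,7],[19,20],[23,0]]
[[10,6],[14,7],[19,20],[23,0]]
[[10,6],[14,7],[19,20],[23,17],[24,0]]
[[10,6],[14,7],[19,20],[23,17],[24,10],[28,0]]
[[10,11],[12,6],[14,7],[19,20],[23,17],[24,10],[28,0]]
[[10,11],[12,6],[14,7],[19,20],[23,17],[24,10],[28,0],[32,18],[40,0]]
[[10,11],[12,6],[14,7],[19,20],[23,17],[24,10],[28,0],[32,18],[40,0]]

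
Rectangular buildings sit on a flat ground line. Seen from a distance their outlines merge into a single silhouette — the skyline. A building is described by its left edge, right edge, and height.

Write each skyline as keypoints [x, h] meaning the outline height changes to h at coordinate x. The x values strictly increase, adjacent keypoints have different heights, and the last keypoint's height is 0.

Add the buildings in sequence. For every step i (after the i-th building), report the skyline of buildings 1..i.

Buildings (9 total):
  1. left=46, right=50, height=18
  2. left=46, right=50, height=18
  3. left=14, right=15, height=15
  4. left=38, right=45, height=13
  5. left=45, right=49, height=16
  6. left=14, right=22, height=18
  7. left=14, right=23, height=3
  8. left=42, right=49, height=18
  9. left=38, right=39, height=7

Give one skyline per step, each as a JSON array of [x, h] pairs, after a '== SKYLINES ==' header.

== SKYLINES ==
[[46,18],[50,0]]
[[46,18],[50,0]]
[[14,15],[15,0],[46,18],[50,0]]
[[14,15],[15,0],[38,13],[45,0],[46,18],[50,0]]
[[14,15],[15,0],[38,13],[45,16],[46,18],[50,0]]
[[14,18],[22,0],[38,13],[45,16],[46,18],[50,0]]
[[14,18],[22,3],[23,0],[38,13],[45,16],[46,18],[50,0]]
[[14,18],[22,3],[23,0],[38,13],[42,18],[50,0]]
[[14,18],[22,3],[23,0],[38,13],[42,18],[50,0]]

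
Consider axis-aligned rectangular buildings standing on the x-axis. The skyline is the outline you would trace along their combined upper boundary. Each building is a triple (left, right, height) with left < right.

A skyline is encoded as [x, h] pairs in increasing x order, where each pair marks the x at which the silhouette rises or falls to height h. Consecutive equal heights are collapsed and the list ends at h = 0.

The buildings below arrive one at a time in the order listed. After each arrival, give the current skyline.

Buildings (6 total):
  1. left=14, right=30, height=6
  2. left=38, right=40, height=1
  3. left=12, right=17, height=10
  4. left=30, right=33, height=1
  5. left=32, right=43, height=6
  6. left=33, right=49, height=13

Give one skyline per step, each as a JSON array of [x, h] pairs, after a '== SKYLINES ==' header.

== SKYLINES ==
[[14,6],[30,0]]
[[14,6],[30,0],[38,1],[40,0]]
[[12,10],[17,6],[30,0],[38,1],[40,0]]
[[12,10],[17,6],[30,1],[33,0],[38,1],[40,0]]
[[12,10],[17,6],[30,1],[32,6],[43,0]]
[[12,10],[17,6],[30,1],[32,6],[33,13],[49,0]]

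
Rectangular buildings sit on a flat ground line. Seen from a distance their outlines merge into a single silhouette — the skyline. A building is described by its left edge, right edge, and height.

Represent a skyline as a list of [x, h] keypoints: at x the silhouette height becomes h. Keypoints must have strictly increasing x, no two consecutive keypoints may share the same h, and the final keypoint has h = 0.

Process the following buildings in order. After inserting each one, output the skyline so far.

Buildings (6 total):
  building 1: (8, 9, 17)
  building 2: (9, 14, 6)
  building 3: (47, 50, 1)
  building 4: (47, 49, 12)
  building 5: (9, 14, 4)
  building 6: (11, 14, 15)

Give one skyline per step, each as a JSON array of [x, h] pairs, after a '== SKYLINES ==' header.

== SKYLINES ==
[[8,17],[9,0]]
[[8,17],[9,6],[14,0]]
[[8,17],[9,6],[14,0],[47,1],[50,0]]
[[8,17],[9,6],[14,0],[47,12],[49,1],[50,0]]
[[8,17],[9,6],[14,0],[47,12],[49,1],[50,0]]
[[8,17],[9,6],[11,15],[14,0],[47,12],[49,1],[50,0]]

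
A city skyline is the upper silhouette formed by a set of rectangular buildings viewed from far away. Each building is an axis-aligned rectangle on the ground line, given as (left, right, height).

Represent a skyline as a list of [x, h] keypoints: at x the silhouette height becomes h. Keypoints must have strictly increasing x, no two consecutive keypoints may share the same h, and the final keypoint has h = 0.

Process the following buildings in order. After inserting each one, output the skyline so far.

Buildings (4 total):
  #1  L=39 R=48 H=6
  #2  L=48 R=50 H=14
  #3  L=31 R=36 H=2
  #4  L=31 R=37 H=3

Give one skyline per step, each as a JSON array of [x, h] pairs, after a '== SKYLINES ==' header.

== SKYLINES ==
[[39,6],[48,0]]
[[39,6],[48,14],[50,0]]
[[31,2],[36,0],[39,6],[48,14],[50,0]]
[[31,3],[37,0],[39,6],[48,14],[50,0]]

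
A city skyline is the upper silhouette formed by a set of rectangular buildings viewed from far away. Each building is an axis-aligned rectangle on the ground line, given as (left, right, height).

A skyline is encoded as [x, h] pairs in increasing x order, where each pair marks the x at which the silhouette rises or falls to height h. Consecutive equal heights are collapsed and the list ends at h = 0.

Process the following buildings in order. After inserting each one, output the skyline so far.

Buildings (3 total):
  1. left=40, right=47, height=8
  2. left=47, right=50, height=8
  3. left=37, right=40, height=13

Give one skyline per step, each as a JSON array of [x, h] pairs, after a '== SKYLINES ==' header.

== SKYLINES ==
[[40,8],[47,0]]
[[40,8],[50,0]]
[[37,13],[40,8],[50,0]]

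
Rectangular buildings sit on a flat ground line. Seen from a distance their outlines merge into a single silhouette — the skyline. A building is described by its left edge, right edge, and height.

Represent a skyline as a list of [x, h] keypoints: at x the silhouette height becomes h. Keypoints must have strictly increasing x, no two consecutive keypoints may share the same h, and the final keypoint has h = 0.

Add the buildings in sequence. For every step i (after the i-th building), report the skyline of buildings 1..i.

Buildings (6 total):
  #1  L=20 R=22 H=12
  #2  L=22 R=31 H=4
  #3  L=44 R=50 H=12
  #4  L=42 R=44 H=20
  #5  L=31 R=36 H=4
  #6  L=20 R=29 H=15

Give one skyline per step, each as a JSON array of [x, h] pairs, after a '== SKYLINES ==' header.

== SKYLINES ==
[[20,12],[22,0]]
[[20,12],[22,4],[31,0]]
[[20,12],[22,4],[31,0],[44,12],[50,0]]
[[20,12],[22,4],[31,0],[42,20],[44,12],[50,0]]
[[20,12],[22,4],[36,0],[42,20],[44,12],[50,0]]
[[20,15],[29,4],[36,0],[42,20],[44,12],[50,0]]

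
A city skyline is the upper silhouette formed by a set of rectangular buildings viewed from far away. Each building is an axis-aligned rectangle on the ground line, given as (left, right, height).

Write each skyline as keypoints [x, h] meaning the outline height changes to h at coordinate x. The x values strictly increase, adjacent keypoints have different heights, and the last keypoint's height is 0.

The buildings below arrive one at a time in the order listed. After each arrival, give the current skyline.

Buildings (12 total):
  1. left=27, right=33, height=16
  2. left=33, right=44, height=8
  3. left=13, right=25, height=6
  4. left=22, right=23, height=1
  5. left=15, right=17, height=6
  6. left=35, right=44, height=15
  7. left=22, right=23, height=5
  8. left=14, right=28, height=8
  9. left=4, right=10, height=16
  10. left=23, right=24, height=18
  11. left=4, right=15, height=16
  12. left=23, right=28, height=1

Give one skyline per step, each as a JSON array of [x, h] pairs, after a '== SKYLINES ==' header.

== SKYLINES ==
[[27,16],[33,0]]
[[27,16],[33,8],[44,0]]
[[13,6],[25,0],[27,16],[33,8],[44,0]]
[[13,6],[25,0],[27,16],[33,8],[44,0]]
[[13,6],[25,0],[27,16],[33,8],[44,0]]
[[13,6],[25,0],[27,16],[33,8],[35,15],[44,0]]
[[13,6],[25,0],[27,16],[33,8],[35,15],[44,0]]
[[13,6],[14,8],[27,16],[33,8],[35,15],[44,0]]
[[4,16],[10,0],[13,6],[14,8],[27,16],[33,8],[35,15],[44,0]]
[[4,16],[10,0],[13,6],[14,8],[23,18],[24,8],[27,16],[33,8],[35,15],[44,0]]
[[4,16],[15,8],[23,18],[24,8],[27,16],[33,8],[35,15],[44,0]]
[[4,16],[15,8],[23,18],[24,8],[27,16],[33,8],[35,15],[44,0]]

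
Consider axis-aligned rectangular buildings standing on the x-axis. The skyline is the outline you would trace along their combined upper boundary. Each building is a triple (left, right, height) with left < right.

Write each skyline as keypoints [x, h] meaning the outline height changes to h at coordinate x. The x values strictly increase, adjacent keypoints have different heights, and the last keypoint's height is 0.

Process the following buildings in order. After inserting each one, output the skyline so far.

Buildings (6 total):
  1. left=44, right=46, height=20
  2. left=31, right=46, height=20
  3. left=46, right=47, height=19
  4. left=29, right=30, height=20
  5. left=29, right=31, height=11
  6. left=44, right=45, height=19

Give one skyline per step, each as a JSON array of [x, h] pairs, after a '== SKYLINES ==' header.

== SKYLINES ==
[[44,20],[46,0]]
[[31,20],[46,0]]
[[31,20],[46,19],[47,0]]
[[29,20],[30,0],[31,20],[46,19],[47,0]]
[[29,20],[30,11],[31,20],[46,19],[47,0]]
[[29,20],[30,11],[31,20],[46,19],[47,0]]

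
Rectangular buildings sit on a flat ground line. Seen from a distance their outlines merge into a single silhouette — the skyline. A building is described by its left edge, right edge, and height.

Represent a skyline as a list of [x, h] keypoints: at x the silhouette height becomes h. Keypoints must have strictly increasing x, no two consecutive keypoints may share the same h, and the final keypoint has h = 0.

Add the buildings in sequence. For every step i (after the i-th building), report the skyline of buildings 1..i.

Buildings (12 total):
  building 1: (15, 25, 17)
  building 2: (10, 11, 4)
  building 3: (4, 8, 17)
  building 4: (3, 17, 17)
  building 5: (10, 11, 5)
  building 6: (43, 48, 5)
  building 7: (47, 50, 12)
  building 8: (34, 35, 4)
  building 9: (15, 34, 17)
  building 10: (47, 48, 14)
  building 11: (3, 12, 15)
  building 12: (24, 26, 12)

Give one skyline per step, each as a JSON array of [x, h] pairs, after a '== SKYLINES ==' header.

== SKYLINES ==
[[15,17],[25,0]]
[[10,4],[11,0],[15,17],[25,0]]
[[4,17],[8,0],[10,4],[11,0],[15,17],[25,0]]
[[3,17],[25,0]]
[[3,17],[25,0]]
[[3,17],[25,0],[43,5],[48,0]]
[[3,17],[25,0],[43,5],[47,12],[50,0]]
[[3,17],[25,0],[34,4],[35,0],[43,5],[47,12],[50,0]]
[[3,17],[34,4],[35,0],[43,5],[47,12],[50,0]]
[[3,17],[34,4],[35,0],[43,5],[47,14],[48,12],[50,0]]
[[3,17],[34,4],[35,0],[43,5],[47,14],[48,12],[50,0]]
[[3,17],[34,4],[35,0],[43,5],[47,14],[48,12],[50,0]]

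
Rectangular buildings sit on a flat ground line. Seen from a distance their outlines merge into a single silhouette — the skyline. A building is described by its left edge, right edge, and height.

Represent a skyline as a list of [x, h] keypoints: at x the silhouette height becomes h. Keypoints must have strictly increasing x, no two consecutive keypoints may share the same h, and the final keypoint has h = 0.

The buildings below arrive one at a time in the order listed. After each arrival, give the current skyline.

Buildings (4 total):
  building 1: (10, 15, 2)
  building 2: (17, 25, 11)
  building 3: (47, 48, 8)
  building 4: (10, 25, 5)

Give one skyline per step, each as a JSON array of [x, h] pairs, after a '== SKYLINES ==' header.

== SKYLINES ==
[[10,2],[15,0]]
[[10,2],[15,0],[17,11],[25,0]]
[[10,2],[15,0],[17,11],[25,0],[47,8],[48,0]]
[[10,5],[17,11],[25,0],[47,8],[48,0]]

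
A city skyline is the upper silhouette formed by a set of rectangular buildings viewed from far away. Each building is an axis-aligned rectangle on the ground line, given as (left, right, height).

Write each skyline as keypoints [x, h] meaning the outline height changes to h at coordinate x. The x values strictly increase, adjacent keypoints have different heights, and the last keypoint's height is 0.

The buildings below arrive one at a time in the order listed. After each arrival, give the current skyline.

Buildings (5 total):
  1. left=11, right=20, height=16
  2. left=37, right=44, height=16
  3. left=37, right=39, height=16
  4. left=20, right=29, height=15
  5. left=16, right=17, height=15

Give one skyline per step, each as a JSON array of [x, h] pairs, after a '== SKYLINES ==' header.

== SKYLINES ==
[[11,16],[20,0]]
[[11,16],[20,0],[37,16],[44,0]]
[[11,16],[20,0],[37,16],[44,0]]
[[11,16],[20,15],[29,0],[37,16],[44,0]]
[[11,16],[20,15],[29,0],[37,16],[44,0]]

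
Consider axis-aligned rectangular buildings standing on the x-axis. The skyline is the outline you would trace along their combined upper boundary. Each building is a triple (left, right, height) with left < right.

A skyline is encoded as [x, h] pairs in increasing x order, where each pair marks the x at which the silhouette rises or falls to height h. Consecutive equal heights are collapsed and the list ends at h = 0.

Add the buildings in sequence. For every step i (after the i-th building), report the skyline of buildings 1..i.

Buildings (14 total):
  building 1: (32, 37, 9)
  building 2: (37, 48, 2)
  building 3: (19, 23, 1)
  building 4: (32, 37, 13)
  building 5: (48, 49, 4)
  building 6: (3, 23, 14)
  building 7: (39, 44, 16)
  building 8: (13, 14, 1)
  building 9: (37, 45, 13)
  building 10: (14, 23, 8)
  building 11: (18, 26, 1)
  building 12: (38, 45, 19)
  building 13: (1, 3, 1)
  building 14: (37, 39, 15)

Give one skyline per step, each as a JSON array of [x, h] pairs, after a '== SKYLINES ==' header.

== SKYLINES ==
[[32,9],[37,0]]
[[32,9],[37,2],[48,0]]
[[19,1],[23,0],[32,9],[37,2],[48,0]]
[[19,1],[23,0],[32,13],[37,2],[48,0]]
[[19,1],[23,0],[32,13],[37,2],[48,4],[49,0]]
[[3,14],[23,0],[32,13],[37,2],[48,4],[49,0]]
[[3,14],[23,0],[32,13],[37,2],[39,16],[44,2],[48,4],[49,0]]
[[3,14],[23,0],[32,13],[37,2],[39,16],[44,2],[48,4],[49,0]]
[[3,14],[23,0],[32,13],[39,16],[44,13],[45,2],[48,4],[49,0]]
[[3,14],[23,0],[32,13],[39,16],[44,13],[45,2],[48,4],[49,0]]
[[3,14],[23,1],[26,0],[32,13],[39,16],[44,13],[45,2],[48,4],[49,0]]
[[3,14],[23,1],[26,0],[32,13],[38,19],[45,2],[48,4],[49,0]]
[[1,1],[3,14],[23,1],[26,0],[32,13],[38,19],[45,2],[48,4],[49,0]]
[[1,1],[3,14],[23,1],[26,0],[32,13],[37,15],[38,19],[45,2],[48,4],[49,0]]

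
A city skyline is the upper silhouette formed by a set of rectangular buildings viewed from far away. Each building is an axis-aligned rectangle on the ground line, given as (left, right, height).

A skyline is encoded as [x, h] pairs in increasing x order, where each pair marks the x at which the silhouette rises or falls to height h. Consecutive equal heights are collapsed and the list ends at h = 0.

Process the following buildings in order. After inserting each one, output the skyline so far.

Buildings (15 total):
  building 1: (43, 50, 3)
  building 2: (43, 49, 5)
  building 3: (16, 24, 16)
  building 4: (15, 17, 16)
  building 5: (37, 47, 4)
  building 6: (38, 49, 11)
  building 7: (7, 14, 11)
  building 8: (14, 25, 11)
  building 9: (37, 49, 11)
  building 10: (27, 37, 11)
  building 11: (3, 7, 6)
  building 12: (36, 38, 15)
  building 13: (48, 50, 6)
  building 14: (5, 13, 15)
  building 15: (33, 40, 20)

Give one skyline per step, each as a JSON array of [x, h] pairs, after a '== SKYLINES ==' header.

== SKYLINES ==
[[43,3],[50,0]]
[[43,5],[49,3],[50,0]]
[[16,16],[24,0],[43,5],[49,3],[50,0]]
[[15,16],[24,0],[43,5],[49,3],[50,0]]
[[15,16],[24,0],[37,4],[43,5],[49,3],[50,0]]
[[15,16],[24,0],[37,4],[38,11],[49,3],[50,0]]
[[7,11],[14,0],[15,16],[24,0],[37,4],[38,11],[49,3],[50,0]]
[[7,11],[15,16],[24,11],[25,0],[37,4],[38,11],[49,3],[50,0]]
[[7,11],[15,16],[24,11],[25,0],[37,11],[49,3],[50,0]]
[[7,11],[15,16],[24,11],[25,0],[27,11],[49,3],[50,0]]
[[3,6],[7,11],[15,16],[24,11],[25,0],[27,11],[49,3],[50,0]]
[[3,6],[7,11],[15,16],[24,11],[25,0],[27,11],[36,15],[38,11],[49,3],[50,0]]
[[3,6],[7,11],[15,16],[24,11],[25,0],[27,11],[36,15],[38,11],[49,6],[50,0]]
[[3,6],[5,15],[13,11],[15,16],[24,11],[25,0],[27,11],[36,15],[38,11],[49,6],[50,0]]
[[3,6],[5,15],[13,11],[15,16],[24,11],[25,0],[27,11],[33,20],[40,11],[49,6],[50,0]]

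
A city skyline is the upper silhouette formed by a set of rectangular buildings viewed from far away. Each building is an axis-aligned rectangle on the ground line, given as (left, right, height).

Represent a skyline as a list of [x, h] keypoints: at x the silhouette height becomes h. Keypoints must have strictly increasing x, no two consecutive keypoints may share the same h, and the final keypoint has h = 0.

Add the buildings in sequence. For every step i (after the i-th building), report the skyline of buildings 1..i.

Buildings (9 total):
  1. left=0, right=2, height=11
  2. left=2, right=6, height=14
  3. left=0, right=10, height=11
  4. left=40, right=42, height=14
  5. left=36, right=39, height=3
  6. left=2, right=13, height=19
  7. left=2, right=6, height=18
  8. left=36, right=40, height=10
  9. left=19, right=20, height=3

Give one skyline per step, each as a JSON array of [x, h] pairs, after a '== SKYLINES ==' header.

== SKYLINES ==
[[0,11],[2,0]]
[[0,11],[2,14],[6,0]]
[[0,11],[2,14],[6,11],[10,0]]
[[0,11],[2,14],[6,11],[10,0],[40,14],[42,0]]
[[0,11],[2,14],[6,11],[10,0],[36,3],[39,0],[40,14],[42,0]]
[[0,11],[2,19],[13,0],[36,3],[39,0],[40,14],[42,0]]
[[0,11],[2,19],[13,0],[36,3],[39,0],[40,14],[42,0]]
[[0,11],[2,19],[13,0],[36,10],[40,14],[42,0]]
[[0,11],[2,19],[13,0],[19,3],[20,0],[36,10],[40,14],[42,0]]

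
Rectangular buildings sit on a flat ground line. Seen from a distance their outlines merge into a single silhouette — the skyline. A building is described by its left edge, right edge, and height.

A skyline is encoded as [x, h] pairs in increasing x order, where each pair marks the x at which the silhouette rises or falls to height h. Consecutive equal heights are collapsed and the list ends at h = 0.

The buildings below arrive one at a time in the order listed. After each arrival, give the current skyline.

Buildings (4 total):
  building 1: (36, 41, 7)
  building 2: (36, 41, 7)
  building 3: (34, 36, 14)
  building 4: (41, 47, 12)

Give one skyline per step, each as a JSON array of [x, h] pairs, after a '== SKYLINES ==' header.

== SKYLINES ==
[[36,7],[41,0]]
[[36,7],[41,0]]
[[34,14],[36,7],[41,0]]
[[34,14],[36,7],[41,12],[47,0]]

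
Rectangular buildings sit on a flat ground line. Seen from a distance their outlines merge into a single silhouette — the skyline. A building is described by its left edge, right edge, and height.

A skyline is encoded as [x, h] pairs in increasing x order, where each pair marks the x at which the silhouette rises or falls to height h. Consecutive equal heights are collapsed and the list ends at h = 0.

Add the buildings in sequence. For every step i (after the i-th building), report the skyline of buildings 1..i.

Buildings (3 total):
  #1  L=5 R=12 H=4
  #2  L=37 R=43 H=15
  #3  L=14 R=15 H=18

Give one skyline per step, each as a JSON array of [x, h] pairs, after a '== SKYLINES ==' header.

== SKYLINES ==
[[5,4],[12,0]]
[[5,4],[12,0],[37,15],[43,0]]
[[5,4],[12,0],[14,18],[15,0],[37,15],[43,0]]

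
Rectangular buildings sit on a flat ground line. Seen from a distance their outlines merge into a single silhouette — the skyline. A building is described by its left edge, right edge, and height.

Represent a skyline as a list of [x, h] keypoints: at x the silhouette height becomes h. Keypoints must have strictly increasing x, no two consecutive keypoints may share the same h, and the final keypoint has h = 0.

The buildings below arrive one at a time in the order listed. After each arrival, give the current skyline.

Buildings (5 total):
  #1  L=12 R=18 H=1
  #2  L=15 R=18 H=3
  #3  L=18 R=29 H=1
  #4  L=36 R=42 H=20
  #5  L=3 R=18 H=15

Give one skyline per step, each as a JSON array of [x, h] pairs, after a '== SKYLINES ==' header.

== SKYLINES ==
[[12,1],[18,0]]
[[12,1],[15,3],[18,0]]
[[12,1],[15,3],[18,1],[29,0]]
[[12,1],[15,3],[18,1],[29,0],[36,20],[42,0]]
[[3,15],[18,1],[29,0],[36,20],[42,0]]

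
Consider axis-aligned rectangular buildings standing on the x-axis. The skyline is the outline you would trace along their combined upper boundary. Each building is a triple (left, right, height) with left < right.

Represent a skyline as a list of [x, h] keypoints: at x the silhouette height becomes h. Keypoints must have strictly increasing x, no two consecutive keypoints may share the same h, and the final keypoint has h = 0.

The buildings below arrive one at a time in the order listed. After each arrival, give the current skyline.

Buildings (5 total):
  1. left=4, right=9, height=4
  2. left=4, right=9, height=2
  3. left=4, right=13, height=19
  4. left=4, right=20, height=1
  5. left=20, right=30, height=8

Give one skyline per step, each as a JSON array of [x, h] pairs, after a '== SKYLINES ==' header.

== SKYLINES ==
[[4,4],[9,0]]
[[4,4],[9,0]]
[[4,19],[13,0]]
[[4,19],[13,1],[20,0]]
[[4,19],[13,1],[20,8],[30,0]]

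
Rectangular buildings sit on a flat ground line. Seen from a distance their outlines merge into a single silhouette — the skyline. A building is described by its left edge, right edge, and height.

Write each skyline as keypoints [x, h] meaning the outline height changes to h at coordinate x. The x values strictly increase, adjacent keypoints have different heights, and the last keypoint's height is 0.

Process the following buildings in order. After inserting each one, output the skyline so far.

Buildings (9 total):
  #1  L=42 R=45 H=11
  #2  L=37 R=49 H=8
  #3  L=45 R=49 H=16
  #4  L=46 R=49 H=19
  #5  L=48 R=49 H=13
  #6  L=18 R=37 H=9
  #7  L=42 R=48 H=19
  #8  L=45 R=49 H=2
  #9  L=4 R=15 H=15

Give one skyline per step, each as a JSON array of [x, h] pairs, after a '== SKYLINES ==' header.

== SKYLINES ==
[[42,11],[45,0]]
[[37,8],[42,11],[45,8],[49,0]]
[[37,8],[42,11],[45,16],[49,0]]
[[37,8],[42,11],[45,16],[46,19],[49,0]]
[[37,8],[42,11],[45,16],[46,19],[49,0]]
[[18,9],[37,8],[42,11],[45,16],[46,19],[49,0]]
[[18,9],[37,8],[42,19],[49,0]]
[[18,9],[37,8],[42,19],[49,0]]
[[4,15],[15,0],[18,9],[37,8],[42,19],[49,0]]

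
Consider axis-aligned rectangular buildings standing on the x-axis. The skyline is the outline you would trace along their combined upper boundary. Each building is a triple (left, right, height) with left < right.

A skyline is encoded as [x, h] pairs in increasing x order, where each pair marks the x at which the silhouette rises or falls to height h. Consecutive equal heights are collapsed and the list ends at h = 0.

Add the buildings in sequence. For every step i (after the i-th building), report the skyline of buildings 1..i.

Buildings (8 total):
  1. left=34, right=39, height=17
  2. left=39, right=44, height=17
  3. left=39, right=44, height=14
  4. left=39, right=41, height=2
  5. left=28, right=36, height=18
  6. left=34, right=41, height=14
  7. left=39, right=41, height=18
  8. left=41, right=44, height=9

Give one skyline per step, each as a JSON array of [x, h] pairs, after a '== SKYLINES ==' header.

== SKYLINES ==
[[34,17],[39,0]]
[[34,17],[44,0]]
[[34,17],[44,0]]
[[34,17],[44,0]]
[[28,18],[36,17],[44,0]]
[[28,18],[36,17],[44,0]]
[[28,18],[36,17],[39,18],[41,17],[44,0]]
[[28,18],[36,17],[39,18],[41,17],[44,0]]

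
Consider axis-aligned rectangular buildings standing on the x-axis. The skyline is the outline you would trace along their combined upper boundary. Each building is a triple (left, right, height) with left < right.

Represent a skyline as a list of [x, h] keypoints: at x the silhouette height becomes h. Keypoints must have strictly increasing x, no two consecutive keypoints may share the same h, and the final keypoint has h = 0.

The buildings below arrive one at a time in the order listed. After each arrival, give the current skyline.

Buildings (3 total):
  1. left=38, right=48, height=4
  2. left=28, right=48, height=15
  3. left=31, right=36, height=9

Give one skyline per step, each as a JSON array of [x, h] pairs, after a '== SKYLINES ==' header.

== SKYLINES ==
[[38,4],[48,0]]
[[28,15],[48,0]]
[[28,15],[48,0]]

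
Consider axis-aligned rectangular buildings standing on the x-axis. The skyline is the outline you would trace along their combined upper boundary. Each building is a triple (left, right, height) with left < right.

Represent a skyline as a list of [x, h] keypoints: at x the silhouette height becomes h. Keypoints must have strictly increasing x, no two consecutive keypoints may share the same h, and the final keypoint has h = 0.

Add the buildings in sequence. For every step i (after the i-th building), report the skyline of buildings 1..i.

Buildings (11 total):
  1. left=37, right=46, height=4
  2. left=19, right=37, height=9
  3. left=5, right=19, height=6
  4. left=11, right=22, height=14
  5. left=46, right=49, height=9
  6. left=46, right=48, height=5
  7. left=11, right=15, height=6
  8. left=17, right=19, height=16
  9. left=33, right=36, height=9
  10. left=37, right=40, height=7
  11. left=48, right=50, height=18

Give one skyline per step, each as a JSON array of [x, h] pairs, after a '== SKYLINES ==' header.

== SKYLINES ==
[[37,4],[46,0]]
[[19,9],[37,4],[46,0]]
[[5,6],[19,9],[37,4],[46,0]]
[[5,6],[11,14],[22,9],[37,4],[46,0]]
[[5,6],[11,14],[22,9],[37,4],[46,9],[49,0]]
[[5,6],[11,14],[22,9],[37,4],[46,9],[49,0]]
[[5,6],[11,14],[22,9],[37,4],[46,9],[49,0]]
[[5,6],[11,14],[17,16],[19,14],[22,9],[37,4],[46,9],[49,0]]
[[5,6],[11,14],[17,16],[19,14],[22,9],[37,4],[46,9],[49,0]]
[[5,6],[11,14],[17,16],[19,14],[22,9],[37,7],[40,4],[46,9],[49,0]]
[[5,6],[11,14],[17,16],[19,14],[22,9],[37,7],[40,4],[46,9],[48,18],[50,0]]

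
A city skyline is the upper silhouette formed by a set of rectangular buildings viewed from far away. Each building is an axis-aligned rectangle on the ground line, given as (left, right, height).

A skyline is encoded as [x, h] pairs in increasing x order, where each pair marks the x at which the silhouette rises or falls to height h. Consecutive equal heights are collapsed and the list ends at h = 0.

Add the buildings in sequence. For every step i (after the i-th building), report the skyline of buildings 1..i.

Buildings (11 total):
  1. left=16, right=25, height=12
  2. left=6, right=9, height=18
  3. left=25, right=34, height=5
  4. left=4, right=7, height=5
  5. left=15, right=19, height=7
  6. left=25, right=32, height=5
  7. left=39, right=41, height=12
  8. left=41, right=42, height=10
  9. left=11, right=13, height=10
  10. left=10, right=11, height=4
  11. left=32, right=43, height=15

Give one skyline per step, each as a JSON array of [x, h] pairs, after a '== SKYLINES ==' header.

== SKYLINES ==
[[16,12],[25,0]]
[[6,18],[9,0],[16,12],[25,0]]
[[6,18],[9,0],[16,12],[25,5],[34,0]]
[[4,5],[6,18],[9,0],[16,12],[25,5],[34,0]]
[[4,5],[6,18],[9,0],[15,7],[16,12],[25,5],[34,0]]
[[4,5],[6,18],[9,0],[15,7],[16,12],[25,5],[34,0]]
[[4,5],[6,18],[9,0],[15,7],[16,12],[25,5],[34,0],[39,12],[41,0]]
[[4,5],[6,18],[9,0],[15,7],[16,12],[25,5],[34,0],[39,12],[41,10],[42,0]]
[[4,5],[6,18],[9,0],[11,10],[13,0],[15,7],[16,12],[25,5],[34,0],[39,12],[41,10],[42,0]]
[[4,5],[6,18],[9,0],[10,4],[11,10],[13,0],[15,7],[16,12],[25,5],[34,0],[39,12],[41,10],[42,0]]
[[4,5],[6,18],[9,0],[10,4],[11,10],[13,0],[15,7],[16,12],[25,5],[32,15],[43,0]]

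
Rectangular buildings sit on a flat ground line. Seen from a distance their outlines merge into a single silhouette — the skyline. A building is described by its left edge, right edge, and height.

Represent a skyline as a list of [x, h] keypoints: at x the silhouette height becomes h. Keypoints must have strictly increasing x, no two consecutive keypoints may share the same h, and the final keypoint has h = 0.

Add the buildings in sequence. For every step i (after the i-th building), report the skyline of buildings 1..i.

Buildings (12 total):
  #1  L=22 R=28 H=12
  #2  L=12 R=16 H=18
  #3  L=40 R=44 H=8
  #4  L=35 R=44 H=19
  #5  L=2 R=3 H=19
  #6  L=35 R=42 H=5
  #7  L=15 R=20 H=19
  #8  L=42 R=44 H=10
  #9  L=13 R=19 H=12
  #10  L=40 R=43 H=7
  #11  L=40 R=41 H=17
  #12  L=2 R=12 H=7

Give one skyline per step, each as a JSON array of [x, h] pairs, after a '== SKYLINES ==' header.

== SKYLINES ==
[[22,12],[28,0]]
[[12,18],[16,0],[22,12],[28,0]]
[[12,18],[16,0],[22,12],[28,0],[40,8],[44,0]]
[[12,18],[16,0],[22,12],[28,0],[35,19],[44,0]]
[[2,19],[3,0],[12,18],[16,0],[22,12],[28,0],[35,19],[44,0]]
[[2,19],[3,0],[12,18],[16,0],[22,12],[28,0],[35,19],[44,0]]
[[2,19],[3,0],[12,18],[15,19],[20,0],[22,12],[28,0],[35,19],[44,0]]
[[2,19],[3,0],[12,18],[15,19],[20,0],[22,12],[28,0],[35,19],[44,0]]
[[2,19],[3,0],[12,18],[15,19],[20,0],[22,12],[28,0],[35,19],[44,0]]
[[2,19],[3,0],[12,18],[15,19],[20,0],[22,12],[28,0],[35,19],[44,0]]
[[2,19],[3,0],[12,18],[15,19],[20,0],[22,12],[28,0],[35,19],[44,0]]
[[2,19],[3,7],[12,18],[15,19],[20,0],[22,12],[28,0],[35,19],[44,0]]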